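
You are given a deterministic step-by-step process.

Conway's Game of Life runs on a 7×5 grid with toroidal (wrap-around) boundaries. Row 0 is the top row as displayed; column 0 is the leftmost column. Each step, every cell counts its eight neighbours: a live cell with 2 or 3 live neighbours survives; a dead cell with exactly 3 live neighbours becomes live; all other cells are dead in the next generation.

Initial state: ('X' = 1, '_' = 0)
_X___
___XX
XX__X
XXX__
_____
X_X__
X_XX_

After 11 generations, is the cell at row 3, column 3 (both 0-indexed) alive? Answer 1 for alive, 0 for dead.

0

t=0: _X___
___XX
XX__X
XXX__
_____
X_X__
X_XX_
t=1: XX___
_XXXX
_____
__X_X
X_X__
__XXX
X_XXX
t=2: _____
_XXXX
XX__X
_X_X_
X_X__
_____
_____
t=3: __XX_
_XXXX
_____
___X_
_XX__
_____
_____
t=4: _X__X
_X__X
____X
__X__
__X__
_____
_____
t=5: _____
___XX
X__X_
___X_
_____
_____
_____
t=6: _____
___XX
__XX_
____X
_____
_____
_____
t=7: _____
__XXX
__X__
___X_
_____
_____
_____
t=8: ___X_
__XX_
__X_X
_____
_____
_____
_____
t=9: __XX_
__X_X
__X__
_____
_____
_____
_____
t=10: __XX_
_XX__
___X_
_____
_____
_____
_____
t=11: _XXX_
_X___
__X__
_____
_____
_____
_____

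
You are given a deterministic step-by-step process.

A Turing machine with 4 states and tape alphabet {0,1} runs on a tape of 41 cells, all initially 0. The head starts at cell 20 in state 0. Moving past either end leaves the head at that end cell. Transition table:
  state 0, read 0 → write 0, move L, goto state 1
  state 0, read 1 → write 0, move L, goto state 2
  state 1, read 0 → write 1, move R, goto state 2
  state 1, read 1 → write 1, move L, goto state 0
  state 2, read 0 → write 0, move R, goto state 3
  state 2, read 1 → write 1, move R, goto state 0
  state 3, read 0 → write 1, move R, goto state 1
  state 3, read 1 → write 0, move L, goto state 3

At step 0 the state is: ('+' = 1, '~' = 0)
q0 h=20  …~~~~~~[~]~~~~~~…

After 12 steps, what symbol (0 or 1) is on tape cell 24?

1

t=0: q0 h=20  …~~~~~~[~]~~~~~~…
t=1: q1 h=19  …~~~~~~[~]~~~~~~…
t=2: q2 h=20  …~~~~~+[~]~~~~~~…
t=3: q3 h=21  …~~~~+~[~]~~~~~~…
t=4: q1 h=22  …~~~+~+[~]~~~~~~…
t=5: q2 h=23  …~~+~++[~]~~~~~~…
t=6: q3 h=24  …~+~++~[~]~~~~~~…
t=7: q1 h=25  …+~++~+[~]~~~~~~…
t=8: q2 h=26  …~++~++[~]~~~~~~…
t=9: q3 h=27  …++~++~[~]~~~~~~…
t=10: q1 h=28  …+~++~+[~]~~~~~~…
t=11: q2 h=29  …~++~++[~]~~~~~~…
t=12: q3 h=30  …++~++~[~]~~~~~~…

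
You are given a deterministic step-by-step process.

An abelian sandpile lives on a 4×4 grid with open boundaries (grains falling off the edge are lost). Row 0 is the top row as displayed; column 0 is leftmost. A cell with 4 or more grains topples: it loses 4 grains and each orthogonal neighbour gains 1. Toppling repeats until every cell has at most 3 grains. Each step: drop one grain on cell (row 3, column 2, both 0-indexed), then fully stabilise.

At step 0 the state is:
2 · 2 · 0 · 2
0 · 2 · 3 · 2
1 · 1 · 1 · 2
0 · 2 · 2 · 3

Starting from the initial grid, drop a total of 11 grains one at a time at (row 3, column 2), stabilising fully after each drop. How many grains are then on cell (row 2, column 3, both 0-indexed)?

step 0: 2 · 2 · 0 · 2
0 · 2 · 3 · 2
1 · 1 · 1 · 2
0 · 2 · 2 · 3
step 1: 2 · 2 · 0 · 2
0 · 2 · 3 · 2
1 · 1 · 1 · 2
0 · 2 · 3 · 3
step 2: 2 · 2 · 0 · 2
0 · 2 · 3 · 2
1 · 1 · 2 · 3
0 · 3 · 1 · 0
step 3: 2 · 2 · 0 · 2
0 · 2 · 3 · 2
1 · 1 · 2 · 3
0 · 3 · 2 · 0
step 4: 2 · 2 · 0 · 2
0 · 2 · 3 · 2
1 · 1 · 2 · 3
0 · 3 · 3 · 0
step 5: 2 · 2 · 0 · 2
0 · 2 · 3 · 2
1 · 2 · 3 · 3
1 · 0 · 1 · 1
step 6: 2 · 2 · 0 · 2
0 · 2 · 3 · 2
1 · 2 · 3 · 3
1 · 0 · 2 · 1
step 7: 2 · 2 · 0 · 2
0 · 2 · 3 · 2
1 · 2 · 3 · 3
1 · 0 · 3 · 1
step 8: 2 · 2 · 1 · 3
0 · 3 · 1 · 0
1 · 3 · 2 · 1
1 · 1 · 1 · 3
step 9: 2 · 2 · 1 · 3
0 · 3 · 1 · 0
1 · 3 · 2 · 1
1 · 1 · 2 · 3
step 10: 2 · 2 · 1 · 3
0 · 3 · 1 · 0
1 · 3 · 2 · 1
1 · 1 · 3 · 3
step 11: 2 · 2 · 1 · 3
0 · 3 · 1 · 0
1 · 3 · 3 · 2
1 · 2 · 1 · 0

2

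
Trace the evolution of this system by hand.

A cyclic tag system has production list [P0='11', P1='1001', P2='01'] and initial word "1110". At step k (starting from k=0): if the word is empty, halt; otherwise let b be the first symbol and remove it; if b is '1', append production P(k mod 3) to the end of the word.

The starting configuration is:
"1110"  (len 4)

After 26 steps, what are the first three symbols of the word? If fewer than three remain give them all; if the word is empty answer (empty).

[0] "1110"  (len 4)
[1] "11011"  (len 5)
[2] "10111001"  (len 8)
[3] "011100101"  (len 9)
[4] "11100101"  (len 8)
[5] "11001011001"  (len 11)
[6] "100101100101"  (len 12)
[7] "0010110010111"  (len 13)
[8] "010110010111"  (len 12)
[9] "10110010111"  (len 11)
[10] "011001011111"  (len 12)
[11] "11001011111"  (len 11)
[12] "100101111101"  (len 12)
[13] "0010111110111"  (len 13)
[14] "010111110111"  (len 12)
[15] "10111110111"  (len 11)
[16] "011111011111"  (len 12)
[17] "11111011111"  (len 11)
[18] "111101111101"  (len 12)
[19] "1110111110111"  (len 13)
[20] "1101111101111001"  (len 16)
[21] "10111110111100101"  (len 17)
[22] "011111011110010111"  (len 18)
[23] "11111011110010111"  (len 17)
[24] "111101111001011101"  (len 18)
[25] "1110111100101110111"  (len 19)
[26] "1101111001011101111001"  (len 22)

110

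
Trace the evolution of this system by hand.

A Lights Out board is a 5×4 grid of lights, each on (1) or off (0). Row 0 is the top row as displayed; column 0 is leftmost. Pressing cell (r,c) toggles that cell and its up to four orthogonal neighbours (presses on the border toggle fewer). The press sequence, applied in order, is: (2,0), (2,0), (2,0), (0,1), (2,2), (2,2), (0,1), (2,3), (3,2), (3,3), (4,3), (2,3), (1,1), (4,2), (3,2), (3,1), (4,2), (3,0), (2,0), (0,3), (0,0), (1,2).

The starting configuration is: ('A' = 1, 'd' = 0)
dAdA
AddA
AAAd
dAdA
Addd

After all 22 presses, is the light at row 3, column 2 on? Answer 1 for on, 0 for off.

[0] dAdA
AddA
AAAd
dAdA
Addd
[1] dAdA
dddA
ddAd
AAdA
Addd
[2] dAdA
AddA
AAAd
dAdA
Addd
[3] dAdA
dddA
ddAd
AAdA
Addd
[4] AdAA
dAdA
ddAd
AAdA
Addd
[5] AdAA
dAAA
dAdA
AAAA
Addd
[6] AdAA
dAdA
ddAd
AAdA
Addd
[7] dAdA
dddA
ddAd
AAdA
Addd
[8] dAdA
dddd
dddA
AAdd
Addd
[9] dAdA
dddd
ddAA
AdAA
AdAd
[10] dAdA
dddd
ddAd
Addd
AdAA
[11] dAdA
dddd
ddAd
AddA
Addd
[12] dAdA
dddA
dddA
Addd
Addd
[13] dddA
AAAA
dAdA
Addd
Addd
[14] dddA
AAAA
dAdA
AdAd
AAAA
[15] dddA
AAAA
dAAA
AAdA
AAdA
[16] dddA
AAAA
ddAA
ddAA
AddA
[17] dddA
AAAA
ddAA
dddA
AAAd
[18] dddA
AAAA
AdAA
AAdA
dAAd
[19] dddA
dAAA
dAAA
dAdA
dAAd
[20] ddAd
dAAd
dAAA
dAdA
dAAd
[21] AAAd
AAAd
dAAA
dAdA
dAAd
[22] AAdd
AddA
dAdA
dAdA
dAAd

0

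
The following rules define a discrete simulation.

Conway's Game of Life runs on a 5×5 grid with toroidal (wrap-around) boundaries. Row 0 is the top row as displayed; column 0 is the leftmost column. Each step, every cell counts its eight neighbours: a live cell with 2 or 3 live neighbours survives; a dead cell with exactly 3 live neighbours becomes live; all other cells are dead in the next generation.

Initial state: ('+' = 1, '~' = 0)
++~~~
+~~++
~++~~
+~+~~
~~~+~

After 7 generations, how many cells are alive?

10

gen 0: ++~~~
+~~++
~++~~
+~+~~
~~~+~
gen 1: ++++~
~~~++
~~+~~
~~++~
+~+~+
gen 2: ~~~~~
+~~~+
~~+~+
~~+~+
+~~~~
gen 3: +~~~+
+~~++
~+~~+
++~~+
~~~~~
gen 4: +~~+~
~+~+~
~++~~
~+~~+
~+~~~
gen 5: ++~~+
++~++
~+~+~
~+~~~
~++~+
gen 6: ~~~~~
~~~+~
~+~+~
~+~+~
~~+++
gen 7: ~~+~+
~~+~~
~~~++
++~~~
~~+++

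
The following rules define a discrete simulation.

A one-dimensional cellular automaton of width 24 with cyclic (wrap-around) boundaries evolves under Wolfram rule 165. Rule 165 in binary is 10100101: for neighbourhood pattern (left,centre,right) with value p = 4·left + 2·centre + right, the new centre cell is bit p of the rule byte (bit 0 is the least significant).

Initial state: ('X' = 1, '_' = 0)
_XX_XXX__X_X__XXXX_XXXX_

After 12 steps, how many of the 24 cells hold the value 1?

12

t=0: _XX_XXX__X_X__XXXX_XXXX_
t=1: ___X_X___XXX___XX_X_XX__
t=2: XX_XXX_X__X__X___XXX___X
t=3: X_X_X_XX__X__X_X__X__X__
t=4: XXXXXX____X__XXX__X__X__
t=5: _XXXX__XX_X___X___X__X__
t=6: __XX_____XX_X_X_X_X__X_X
t=7: _____XXX___XXXXXXXX__XXX
t=8: _XXX__X__X__XXXXXX____X_
t=9: __X___X__X___XXXX__XX_X_
t=10: X_X_X_X__X_X__XX_____XX_
t=11: XXXXXXX__XXX_____XXX___X
t=12: XXXXXX____X__XXX__X__X__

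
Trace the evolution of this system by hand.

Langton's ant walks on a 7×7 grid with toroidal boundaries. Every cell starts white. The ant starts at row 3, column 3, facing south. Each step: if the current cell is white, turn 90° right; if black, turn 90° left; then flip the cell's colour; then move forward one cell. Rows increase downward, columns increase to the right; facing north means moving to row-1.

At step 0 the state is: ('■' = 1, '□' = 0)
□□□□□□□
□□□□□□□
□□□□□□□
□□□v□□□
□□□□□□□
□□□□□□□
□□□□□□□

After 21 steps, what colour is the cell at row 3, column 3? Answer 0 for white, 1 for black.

[0] □□□□□□□
□□□□□□□
□□□□□□□
□□□v□□□
□□□□□□□
□□□□□□□
□□□□□□□
[1] □□□□□□□
□□□□□□□
□□□□□□□
□□<■□□□
□□□□□□□
□□□□□□□
□□□□□□□
[2] □□□□□□□
□□□□□□□
□□^□□□□
□□■■□□□
□□□□□□□
□□□□□□□
□□□□□□□
[3] □□□□□□□
□□□□□□□
□□■>□□□
□□■■□□□
□□□□□□□
□□□□□□□
□□□□□□□
[4] □□□□□□□
□□□□□□□
□□■■□□□
□□■v□□□
□□□□□□□
□□□□□□□
□□□□□□□
[5] □□□□□□□
□□□□□□□
□□■■□□□
□□■□>□□
□□□□□□□
□□□□□□□
□□□□□□□
[6] □□□□□□□
□□□□□□□
□□■■□□□
□□■□■□□
□□□□v□□
□□□□□□□
□□□□□□□
[7] □□□□□□□
□□□□□□□
□□■■□□□
□□■□■□□
□□□<■□□
□□□□□□□
□□□□□□□
[8] □□□□□□□
□□□□□□□
□□■■□□□
□□■^■□□
□□□■■□□
□□□□□□□
□□□□□□□
[9] □□□□□□□
□□□□□□□
□□■■□□□
□□■■>□□
□□□■■□□
□□□□□□□
□□□□□□□
[10] □□□□□□□
□□□□□□□
□□■■^□□
□□■■□□□
□□□■■□□
□□□□□□□
□□□□□□□
[11] □□□□□□□
□□□□□□□
□□■■■>□
□□■■□□□
□□□■■□□
□□□□□□□
□□□□□□□
[12] □□□□□□□
□□□□□□□
□□■■■■□
□□■■□v□
□□□■■□□
□□□□□□□
□□□□□□□
[13] □□□□□□□
□□□□□□□
□□■■■■□
□□■■<■□
□□□■■□□
□□□□□□□
□□□□□□□
[14] □□□□□□□
□□□□□□□
□□■■^■□
□□■■■■□
□□□■■□□
□□□□□□□
□□□□□□□
[15] □□□□□□□
□□□□□□□
□□■<□■□
□□■■■■□
□□□■■□□
□□□□□□□
□□□□□□□
[16] □□□□□□□
□□□□□□□
□□■□□■□
□□■v■■□
□□□■■□□
□□□□□□□
□□□□□□□
[17] □□□□□□□
□□□□□□□
□□■□□■□
□□■□>■□
□□□■■□□
□□□□□□□
□□□□□□□
[18] □□□□□□□
□□□□□□□
□□■□^■□
□□■□□■□
□□□■■□□
□□□□□□□
□□□□□□□
[19] □□□□□□□
□□□□□□□
□□■□■>□
□□■□□■□
□□□■■□□
□□□□□□□
□□□□□□□
[20] □□□□□□□
□□□□□^□
□□■□■□□
□□■□□■□
□□□■■□□
□□□□□□□
□□□□□□□
[21] □□□□□□□
□□□□□■>
□□■□■□□
□□■□□■□
□□□■■□□
□□□□□□□
□□□□□□□

0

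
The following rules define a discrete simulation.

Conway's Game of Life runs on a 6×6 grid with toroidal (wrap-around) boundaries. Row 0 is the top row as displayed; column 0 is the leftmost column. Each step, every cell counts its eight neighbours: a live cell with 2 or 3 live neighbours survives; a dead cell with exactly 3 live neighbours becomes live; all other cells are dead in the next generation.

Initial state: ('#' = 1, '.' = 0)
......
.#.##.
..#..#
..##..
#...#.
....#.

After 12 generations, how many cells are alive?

k=0  ......
.#.##.
..#..#
..##..
#...#.
....#.
k=1  ...##.
..###.
.#....
.#####
....##
.....#
k=2  ..#..#
..#.#.
##...#
.###.#
..#...
...#.#
k=3  ..#..#
..###.
.....#
...###
##....
..###.
k=4  .#...#
..####
..#..#
....##
##....
#.####
k=5  .#....
.###.#
#.#...
.#..##
.##...
..###.
k=6  ##....
...#..
......
...#.#
##...#
...#..
k=7  ..#...
......
....#.
....##
#.#..#
..#..#
k=8  ......
......
....##
#..##.
##.#..
#.##.#
k=9  ......
......
...###
####..
......
#.####
k=10  ...###
....#.
##.###
####.#
......
...###
k=11  ......
..#...
......
...#..
.#....
...#.#
k=12  ......
......
......
......
..#.#.
......

2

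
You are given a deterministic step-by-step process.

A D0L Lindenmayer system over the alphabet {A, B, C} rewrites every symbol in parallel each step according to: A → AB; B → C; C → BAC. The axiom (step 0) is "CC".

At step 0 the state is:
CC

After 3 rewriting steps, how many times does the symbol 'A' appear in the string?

8

gen 0: CC
gen 1: BACBAC
gen 2: CABBACCABBAC
gen 3: BACABCCABBACBACABCCABBAC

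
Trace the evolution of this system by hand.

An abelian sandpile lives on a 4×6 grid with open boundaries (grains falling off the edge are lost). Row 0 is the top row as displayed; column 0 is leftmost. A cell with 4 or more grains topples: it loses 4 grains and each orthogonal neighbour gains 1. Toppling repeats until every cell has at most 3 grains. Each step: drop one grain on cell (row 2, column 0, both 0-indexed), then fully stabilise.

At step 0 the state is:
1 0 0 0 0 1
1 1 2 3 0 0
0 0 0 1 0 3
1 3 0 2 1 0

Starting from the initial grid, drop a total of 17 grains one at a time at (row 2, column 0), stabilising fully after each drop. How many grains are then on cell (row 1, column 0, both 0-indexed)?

2

step 0: 1 0 0 0 0 1
1 1 2 3 0 0
0 0 0 1 0 3
1 3 0 2 1 0
step 1: 1 0 0 0 0 1
1 1 2 3 0 0
1 0 0 1 0 3
1 3 0 2 1 0
step 2: 1 0 0 0 0 1
1 1 2 3 0 0
2 0 0 1 0 3
1 3 0 2 1 0
step 3: 1 0 0 0 0 1
1 1 2 3 0 0
3 0 0 1 0 3
1 3 0 2 1 0
step 4: 1 0 0 0 0 1
2 1 2 3 0 0
0 1 0 1 0 3
2 3 0 2 1 0
step 5: 1 0 0 0 0 1
2 1 2 3 0 0
1 1 0 1 0 3
2 3 0 2 1 0
step 6: 1 0 0 0 0 1
2 1 2 3 0 0
2 1 0 1 0 3
2 3 0 2 1 0
step 7: 1 0 0 0 0 1
2 1 2 3 0 0
3 1 0 1 0 3
2 3 0 2 1 0
step 8: 1 0 0 0 0 1
3 1 2 3 0 0
0 2 0 1 0 3
3 3 0 2 1 0
step 9: 1 0 0 0 0 1
3 1 2 3 0 0
1 2 0 1 0 3
3 3 0 2 1 0
step 10: 1 0 0 0 0 1
3 1 2 3 0 0
2 2 0 1 0 3
3 3 0 2 1 0
step 11: 1 0 0 0 0 1
3 1 2 3 0 0
3 2 0 1 0 3
3 3 0 2 1 0
step 12: 2 0 0 0 0 1
0 3 2 3 0 0
3 0 1 1 0 3
1 1 1 2 1 0
step 13: 2 0 0 0 0 1
1 3 2 3 0 0
0 1 1 1 0 3
2 1 1 2 1 0
step 14: 2 0 0 0 0 1
1 3 2 3 0 0
1 1 1 1 0 3
2 1 1 2 1 0
step 15: 2 0 0 0 0 1
1 3 2 3 0 0
2 1 1 1 0 3
2 1 1 2 1 0
step 16: 2 0 0 0 0 1
1 3 2 3 0 0
3 1 1 1 0 3
2 1 1 2 1 0
step 17: 2 0 0 0 0 1
2 3 2 3 0 0
0 2 1 1 0 3
3 1 1 2 1 0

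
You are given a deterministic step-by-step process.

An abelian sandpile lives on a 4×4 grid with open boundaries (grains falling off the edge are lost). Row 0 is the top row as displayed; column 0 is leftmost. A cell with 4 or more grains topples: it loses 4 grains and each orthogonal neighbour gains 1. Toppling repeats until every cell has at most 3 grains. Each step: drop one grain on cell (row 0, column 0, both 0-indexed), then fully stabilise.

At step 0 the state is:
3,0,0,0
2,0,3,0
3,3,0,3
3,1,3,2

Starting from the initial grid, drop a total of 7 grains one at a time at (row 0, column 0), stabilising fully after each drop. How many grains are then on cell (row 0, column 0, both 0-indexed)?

[0] 3,0,0,0
2,0,3,0
3,3,0,3
3,1,3,2
[1] 0,1,0,0
3,0,3,0
3,3,0,3
3,1,3,2
[2] 1,1,0,0
3,0,3,0
3,3,0,3
3,1,3,2
[3] 2,1,0,0
3,0,3,0
3,3,0,3
3,1,3,2
[4] 3,1,0,0
3,0,3,0
3,3,0,3
3,1,3,2
[5] 1,2,0,0
1,2,3,0
2,0,1,3
0,3,3,2
[6] 2,2,0,0
1,2,3,0
2,0,1,3
0,3,3,2
[7] 3,2,0,0
1,2,3,0
2,0,1,3
0,3,3,2

3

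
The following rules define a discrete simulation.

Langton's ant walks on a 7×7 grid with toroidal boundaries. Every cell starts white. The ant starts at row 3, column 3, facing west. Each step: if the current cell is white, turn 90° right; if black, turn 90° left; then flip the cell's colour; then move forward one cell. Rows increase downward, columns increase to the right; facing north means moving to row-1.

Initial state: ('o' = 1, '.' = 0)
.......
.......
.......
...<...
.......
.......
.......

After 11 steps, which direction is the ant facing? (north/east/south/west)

south

t=0: .......
.......
.......
...<...
.......
.......
.......
t=1: .......
.......
...^...
...o...
.......
.......
.......
t=2: .......
.......
...o>..
...o...
.......
.......
.......
t=3: .......
.......
...oo..
...ov..
.......
.......
.......
t=4: .......
.......
...oo..
...<o..
.......
.......
.......
t=5: .......
.......
...oo..
....o..
...v...
.......
.......
t=6: .......
.......
...oo..
....o..
..<o...
.......
.......
t=7: .......
.......
...oo..
..^.o..
..oo...
.......
.......
t=8: .......
.......
...oo..
..o>o..
..oo...
.......
.......
t=9: .......
.......
...oo..
..ooo..
..ov...
.......
.......
t=10: .......
.......
...oo..
..ooo..
..o.>..
.......
.......
t=11: .......
.......
...oo..
..ooo..
..o.o..
....v..
.......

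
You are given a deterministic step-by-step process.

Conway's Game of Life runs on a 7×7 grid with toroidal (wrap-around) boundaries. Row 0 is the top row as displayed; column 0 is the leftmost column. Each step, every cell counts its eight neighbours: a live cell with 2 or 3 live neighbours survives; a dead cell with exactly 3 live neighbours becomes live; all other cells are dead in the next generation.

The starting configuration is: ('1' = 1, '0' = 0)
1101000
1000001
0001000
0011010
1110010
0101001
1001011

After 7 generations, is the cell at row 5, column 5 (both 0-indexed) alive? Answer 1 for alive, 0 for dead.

0

0) 1101000
1000001
0001000
0011010
1110010
0101001
1001011
1) 0110110
1110001
0011101
0001001
1000010
0001000
0001010
2) 0000110
0000001
0000101
1011001
0000101
0000001
0001010
3) 0000111
0000101
0001001
1001101
0001001
0000101
0000011
4) 1000100
1001101
0001001
1011101
0001001
1000101
1000000
5) 1101110
1001101
0100000
1010101
0110000
1000011
1100010
6) 0001000
0001001
0110100
1011000
0011000
0010010
0010000
7) 0011000
0001100
1100100
0000100
0000100
0110000
0011000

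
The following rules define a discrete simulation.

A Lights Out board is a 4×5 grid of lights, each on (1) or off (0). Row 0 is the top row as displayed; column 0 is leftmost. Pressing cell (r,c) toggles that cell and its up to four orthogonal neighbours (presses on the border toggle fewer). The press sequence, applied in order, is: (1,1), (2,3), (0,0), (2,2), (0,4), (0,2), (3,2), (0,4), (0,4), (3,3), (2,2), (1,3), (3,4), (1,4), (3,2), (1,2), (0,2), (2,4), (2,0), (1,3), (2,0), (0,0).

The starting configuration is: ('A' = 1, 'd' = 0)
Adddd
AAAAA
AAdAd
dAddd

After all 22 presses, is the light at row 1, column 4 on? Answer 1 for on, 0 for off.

0

k=0  Adddd
AAAAA
AAdAd
dAddd
k=1  AAddd
dddAA
AddAd
dAddd
k=2  AAddd
ddddA
AdAdA
dAdAd
k=3  ddddd
AdddA
AdAdA
dAdAd
k=4  ddddd
AdAdA
AAdAA
dAAAd
k=5  dddAA
AdAdd
AAdAA
dAAAd
k=6  dAAdA
Adddd
AAdAA
dAAAd
k=7  dAAdA
Adddd
AAAAA
ddddd
k=8  dAAAd
AdddA
AAAAA
ddddd
k=9  dAAdA
Adddd
AAAAA
ddddd
k=10  dAAdA
Adddd
AAAdA
ddAAA
k=11  dAAdA
AdAdd
AddAA
dddAA
k=12  dAAAA
AddAA
AdddA
dddAA
k=13  dAAAA
AddAA
Adddd
ddddd
k=14  dAAAd
Adddd
AdddA
ddddd
k=15  dAAAd
Adddd
AdAdA
dAAAd
k=16  dAdAd
AAAAd
AdddA
dAAAd
k=17  ddAdd
AAdAd
AdddA
dAAAd
k=18  ddAdd
AAdAA
AddAd
dAAAA
k=19  ddAdd
dAdAA
dAdAd
AAAAA
k=20  ddAAd
dAAdd
dAddd
AAAAA
k=21  ddAAd
AAAdd
Adddd
dAAAA
k=22  AAAAd
dAAdd
Adddd
dAAAA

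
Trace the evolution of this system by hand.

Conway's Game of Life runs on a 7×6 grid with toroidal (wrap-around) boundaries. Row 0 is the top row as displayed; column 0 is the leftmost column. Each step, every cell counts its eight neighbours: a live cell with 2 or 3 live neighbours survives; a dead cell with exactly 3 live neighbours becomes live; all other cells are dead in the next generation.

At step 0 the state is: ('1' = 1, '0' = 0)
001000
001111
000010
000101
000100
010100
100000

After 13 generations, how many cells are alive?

gen 0: 001000
001111
000010
000101
000100
010100
100000
gen 1: 011011
001011
001000
000100
000100
001000
011000
gen 2: 000011
101011
001010
001100
001100
011100
100000
gen 3: 010110
110000
001010
010010
000010
010100
111111
gen 4: 000000
110011
101101
000011
001110
010000
000001
gen 5: 000010
011110
001100
110000
001111
001110
000000
gen 6: 001010
010010
100010
110001
100001
001001
000010
gen 7: 000011
010010
000010
010010
000010
100011
000011
gen 8: 100100
000110
000111
000111
100110
100100
000100
gen 9: 001100
001000
001000
101000
101000
001101
001110
gen 10: 010010
011000
001100
001100
101001
000001
010000
gen 11: 110000
010000
000000
000010
111111
010001
100000
gen 12: 110000
110000
000000
111010
011100
000100
000001
gen 13: 010001
110000
001001
100000
100010
000110
100000

12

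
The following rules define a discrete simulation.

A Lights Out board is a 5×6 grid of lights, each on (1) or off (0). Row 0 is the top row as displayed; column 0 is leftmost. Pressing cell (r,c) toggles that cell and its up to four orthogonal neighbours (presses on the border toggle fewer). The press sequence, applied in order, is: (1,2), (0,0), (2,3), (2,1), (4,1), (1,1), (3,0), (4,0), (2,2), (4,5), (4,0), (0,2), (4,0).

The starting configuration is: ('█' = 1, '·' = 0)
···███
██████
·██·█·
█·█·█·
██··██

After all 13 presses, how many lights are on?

k=0  ···███
██████
·██·█·
█·█·█·
██··██
k=1  ··████
█···██
·█··█·
█·█·█·
██··██
k=2  ██████
····██
·█··█·
█·█·█·
██··██
k=3  ██████
···███
·███··
█·███·
██··██
k=4  ██████
·█·███
█··█··
█████·
██··██
k=5  ██████
·█·███
█··█··
█·███·
··█·██
k=6  █·████
█·████
██·█··
█·███·
··█·██
k=7  █·████
█·████
·█·█··
·████·
█·█·██
k=8  █·████
█·████
·█·█··
█████·
·██·██
k=9  █·████
█··███
··█···
██·██·
·██·██
k=10  █·████
█··███
··█···
██·███
·██···
k=11  █·████
█··███
··█···
·█·███
█·█···
k=12  ██··██
█·████
··█···
·█·███
█·█···
k=13  ██··██
█·████
··█···
██·███
·██···

17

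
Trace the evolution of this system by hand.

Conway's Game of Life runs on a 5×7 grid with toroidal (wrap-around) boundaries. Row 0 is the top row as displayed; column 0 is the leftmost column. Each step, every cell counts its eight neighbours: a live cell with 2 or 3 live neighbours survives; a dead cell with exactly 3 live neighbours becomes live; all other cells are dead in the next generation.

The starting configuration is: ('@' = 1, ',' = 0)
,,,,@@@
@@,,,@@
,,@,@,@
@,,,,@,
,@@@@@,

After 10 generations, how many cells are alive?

4

t=0: ,,,,@@@
@@,,,@@
,,@,@,@
@,,,,@,
,@@@@@,
t=1: ,,,,,,,
,@,@,,,
,,,,@,,
@,,,,,,
@@@@,,,
t=2: @,,@,,,
,,,,,,,
,,,,,,,
@,@@,,,
@@@,,,,
t=3: @,@,,,,
,,,,,,,
,,,,,,,
@,@@,,,
@,,,,,@
t=4: @@,,,,@
,,,,,,,
,,,,,,,
@@,,,,@
@,@@,,@
t=5: ,@@,,,@
@,,,,,,
@,,,,,,
,@@,,,@
,,@,,@,
t=6: @@@,,,@
@,,,,,@
@,,,,,@
@@@,,,@
,,,@,@@
t=7: ,@@,,,,
,,,,,@,
,,,,,@,
,@@,,,,
,,,@,@,
t=8: ,,@,@,,
,,,,,,,
,,,,,,,
,,@,@,,
,,,@,,,
t=9: ,,,@,,,
,,,,,,,
,,,,,,,
,,,@,,,
,,@,@,,
t=10: ,,,@,,,
,,,,,,,
,,,,,,,
,,,@,,,
,,@,@,,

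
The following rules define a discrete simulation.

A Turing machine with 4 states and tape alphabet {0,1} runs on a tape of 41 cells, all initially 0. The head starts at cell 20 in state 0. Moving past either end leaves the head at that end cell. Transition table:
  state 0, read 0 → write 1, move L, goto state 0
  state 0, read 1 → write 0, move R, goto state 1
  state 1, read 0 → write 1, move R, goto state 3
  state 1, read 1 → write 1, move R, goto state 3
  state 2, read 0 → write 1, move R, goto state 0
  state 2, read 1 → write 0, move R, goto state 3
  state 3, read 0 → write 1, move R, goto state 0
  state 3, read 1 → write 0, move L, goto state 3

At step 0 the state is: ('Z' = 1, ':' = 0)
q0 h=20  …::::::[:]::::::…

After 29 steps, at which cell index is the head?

0) q0 h=20  …::::::[:]::::::…
1) q0 h=19  …::::::[:]Z:::::…
2) q0 h=18  …::::::[:]ZZ::::…
3) q0 h=17  …::::::[:]ZZZ:::…
4) q0 h=16  …::::::[:]ZZZZ::…
5) q0 h=15  …::::::[:]ZZZZZ:…
6) q0 h=14  …::::::[:]ZZZZZZ…
7) q0 h=13  …::::::[:]ZZZZZZ…
8) q0 h=12  …::::::[:]ZZZZZZ…
9) q0 h=11  …::::::[:]ZZZZZZ…
10) q0 h=10  …::::::[:]ZZZZZZ…
11) q0 h= 9  …::::::[:]ZZZZZZ…
12) q0 h= 8  …::::::[:]ZZZZZZ…
13) q0 h= 7  …::::::[:]ZZZZZZ…
14) q0 h= 6  |::::::[:]ZZZZZZ…
15) q0 h= 5  |:::::[:]ZZZZZZ…
16) q0 h= 4  |::::[:]ZZZZZZ…
17) q0 h= 3  |:::[:]ZZZZZZ…
18) q0 h= 2  |::[:]ZZZZZZ…
19) q0 h= 1  |:[:]ZZZZZZ…
20) q0 h= 0  |[:]ZZZZZZ…
21) q0 h= 0  |[Z]ZZZZZZ…
22) q1 h= 1  |:[Z]ZZZZZZ…
23) q3 h= 2  |:Z[Z]ZZZZZZ…
24) q3 h= 1  |:[Z]:ZZZZZ…
25) q3 h= 0  |[:]::ZZZZ…
26) q0 h= 1  |Z[:]:ZZZZZ…
27) q0 h= 0  |[Z]Z:ZZZZ…
28) q1 h= 1  |:[Z]:ZZZZZ…
29) q3 h= 2  |:Z[:]ZZZZZZ…

2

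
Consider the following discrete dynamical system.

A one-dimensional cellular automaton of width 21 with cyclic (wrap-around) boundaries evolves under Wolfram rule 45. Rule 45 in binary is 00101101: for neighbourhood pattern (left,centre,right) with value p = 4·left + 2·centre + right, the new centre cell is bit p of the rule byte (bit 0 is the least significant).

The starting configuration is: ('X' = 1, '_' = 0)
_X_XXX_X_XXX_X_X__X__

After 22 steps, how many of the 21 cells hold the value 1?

13

t=0: _X_XXX_X_XXX_X_X__X__
t=1: _XXX__XXXX__XXXX__X_X
t=2: XX____X_____X_____XXX
t=3: ___XX_X_XXX_X_XXX_X__
t=4: XX_X_XXXX__XXXX__XX_X
t=5: __XXXX_____X_____X_XX
t=6: __X____XXX_X_XXX_XXX_
t=7: X_X_XX_X__XXXX__XX___
t=8: XXXXX_XX__X_____X__X_
t=9: X____XX___X_XXX_X__XX
t=10: __XX_X__X_XXX__XX__X_
t=11: X_X_XX__XXX____X___X_
t=12: XXXXX___X___XX_X_X_XX
t=13: ______X_X_X_X_XXXXXX_
t=14: XXXXX_XXXXXXXXX______
t=15: X____XX_________XXXX_
t=16: X_XX_X__XXXXXXX_X___X
t=17: _XX_XX__X______XX_X_X
t=18: XX_XX___X_XXXX_X_XXXX
t=19: __XX__X_XXX___XXXX___
t=20: X_X___XXX___X_X____XX
t=21: _XX_X_X___X_XXX_XX_X_
t=22: _X_XXXX_X_XXX__XX_XX_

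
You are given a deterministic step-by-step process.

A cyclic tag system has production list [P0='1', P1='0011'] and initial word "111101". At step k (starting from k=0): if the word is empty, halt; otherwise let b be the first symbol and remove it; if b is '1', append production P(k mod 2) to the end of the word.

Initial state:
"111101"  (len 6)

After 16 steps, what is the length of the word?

0) "111101"  (len 6)
1) "111011"  (len 6)
2) "110110011"  (len 9)
3) "101100111"  (len 9)
4) "011001110011"  (len 12)
5) "11001110011"  (len 11)
6) "10011100110011"  (len 14)
7) "00111001100111"  (len 14)
8) "0111001100111"  (len 13)
9) "111001100111"  (len 12)
10) "110011001110011"  (len 15)
11) "100110011100111"  (len 15)
12) "001100111001110011"  (len 18)
13) "01100111001110011"  (len 17)
14) "1100111001110011"  (len 16)
15) "1001110011100111"  (len 16)
16) "0011100111001110011"  (len 19)

19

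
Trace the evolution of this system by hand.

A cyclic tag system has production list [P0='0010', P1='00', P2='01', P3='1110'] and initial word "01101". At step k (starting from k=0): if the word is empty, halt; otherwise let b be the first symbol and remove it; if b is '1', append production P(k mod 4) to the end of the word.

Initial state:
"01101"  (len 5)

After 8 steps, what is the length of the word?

5

t=0: "01101"  (len 5)
t=1: "1101"  (len 4)
t=2: "10100"  (len 5)
t=3: "010001"  (len 6)
t=4: "10001"  (len 5)
t=5: "00010010"  (len 8)
t=6: "0010010"  (len 7)
t=7: "010010"  (len 6)
t=8: "10010"  (len 5)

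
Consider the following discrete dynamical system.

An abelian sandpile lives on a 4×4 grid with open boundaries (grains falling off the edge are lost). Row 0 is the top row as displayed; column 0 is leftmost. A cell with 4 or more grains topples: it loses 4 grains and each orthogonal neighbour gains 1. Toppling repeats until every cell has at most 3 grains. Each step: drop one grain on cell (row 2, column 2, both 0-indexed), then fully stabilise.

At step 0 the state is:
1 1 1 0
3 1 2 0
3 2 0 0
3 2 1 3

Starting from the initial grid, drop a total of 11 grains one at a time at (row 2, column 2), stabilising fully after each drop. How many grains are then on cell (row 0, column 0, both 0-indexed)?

2

[0] 1 1 1 0
3 1 2 0
3 2 0 0
3 2 1 3
[1] 1 1 1 0
3 1 2 0
3 2 1 0
3 2 1 3
[2] 1 1 1 0
3 1 2 0
3 2 2 0
3 2 1 3
[3] 1 1 1 0
3 1 2 0
3 2 3 0
3 2 1 3
[4] 1 1 1 0
3 1 3 0
3 3 0 1
3 2 2 3
[5] 1 1 1 0
3 1 3 0
3 3 1 1
3 2 2 3
[6] 1 1 1 0
3 1 3 0
3 3 2 1
3 2 2 3
[7] 1 1 1 0
3 1 3 0
3 3 3 1
3 2 2 3
[8] 2 2 2 0
1 0 1 1
2 3 3 3
1 1 1 0
[9] 2 2 2 0
1 1 2 2
3 0 2 0
1 2 2 1
[10] 2 2 2 0
1 1 2 2
3 0 3 0
1 2 2 1
[11] 2 2 2 0
1 1 3 2
3 1 0 1
1 2 3 1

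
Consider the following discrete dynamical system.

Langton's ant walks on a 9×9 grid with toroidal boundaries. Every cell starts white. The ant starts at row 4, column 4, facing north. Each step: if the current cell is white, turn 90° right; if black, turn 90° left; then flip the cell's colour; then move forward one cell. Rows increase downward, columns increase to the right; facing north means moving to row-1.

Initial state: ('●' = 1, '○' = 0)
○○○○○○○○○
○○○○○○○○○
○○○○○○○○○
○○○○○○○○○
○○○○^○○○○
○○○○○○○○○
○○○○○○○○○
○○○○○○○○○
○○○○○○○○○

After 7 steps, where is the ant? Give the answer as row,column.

3,4

k=0  ○○○○○○○○○
○○○○○○○○○
○○○○○○○○○
○○○○○○○○○
○○○○^○○○○
○○○○○○○○○
○○○○○○○○○
○○○○○○○○○
○○○○○○○○○
k=1  ○○○○○○○○○
○○○○○○○○○
○○○○○○○○○
○○○○○○○○○
○○○○●>○○○
○○○○○○○○○
○○○○○○○○○
○○○○○○○○○
○○○○○○○○○
k=2  ○○○○○○○○○
○○○○○○○○○
○○○○○○○○○
○○○○○○○○○
○○○○●●○○○
○○○○○v○○○
○○○○○○○○○
○○○○○○○○○
○○○○○○○○○
k=3  ○○○○○○○○○
○○○○○○○○○
○○○○○○○○○
○○○○○○○○○
○○○○●●○○○
○○○○<●○○○
○○○○○○○○○
○○○○○○○○○
○○○○○○○○○
k=4  ○○○○○○○○○
○○○○○○○○○
○○○○○○○○○
○○○○○○○○○
○○○○^●○○○
○○○○●●○○○
○○○○○○○○○
○○○○○○○○○
○○○○○○○○○
k=5  ○○○○○○○○○
○○○○○○○○○
○○○○○○○○○
○○○○○○○○○
○○○<○●○○○
○○○○●●○○○
○○○○○○○○○
○○○○○○○○○
○○○○○○○○○
k=6  ○○○○○○○○○
○○○○○○○○○
○○○○○○○○○
○○○^○○○○○
○○○●○●○○○
○○○○●●○○○
○○○○○○○○○
○○○○○○○○○
○○○○○○○○○
k=7  ○○○○○○○○○
○○○○○○○○○
○○○○○○○○○
○○○●>○○○○
○○○●○●○○○
○○○○●●○○○
○○○○○○○○○
○○○○○○○○○
○○○○○○○○○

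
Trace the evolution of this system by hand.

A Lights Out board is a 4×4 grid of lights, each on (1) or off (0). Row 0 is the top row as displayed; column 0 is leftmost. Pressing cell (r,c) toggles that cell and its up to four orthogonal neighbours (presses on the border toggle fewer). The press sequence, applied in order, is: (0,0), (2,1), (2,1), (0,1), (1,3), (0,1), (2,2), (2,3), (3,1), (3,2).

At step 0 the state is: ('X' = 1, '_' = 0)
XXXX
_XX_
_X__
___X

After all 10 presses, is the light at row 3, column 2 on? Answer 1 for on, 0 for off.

1

t=0: XXXX
_XX_
_X__
___X
t=1: __XX
XXX_
_X__
___X
t=2: __XX
X_X_
X_X_
_X_X
t=3: __XX
XXX_
_X__
___X
t=4: XX_X
X_X_
_X__
___X
t=5: XX__
X__X
_X_X
___X
t=6: __X_
XX_X
_X_X
___X
t=7: __X_
XXXX
__X_
__XX
t=8: __X_
XXX_
___X
__X_
t=9: __X_
XXX_
_X_X
XX__
t=10: __X_
XXX_
_XXX
X_XX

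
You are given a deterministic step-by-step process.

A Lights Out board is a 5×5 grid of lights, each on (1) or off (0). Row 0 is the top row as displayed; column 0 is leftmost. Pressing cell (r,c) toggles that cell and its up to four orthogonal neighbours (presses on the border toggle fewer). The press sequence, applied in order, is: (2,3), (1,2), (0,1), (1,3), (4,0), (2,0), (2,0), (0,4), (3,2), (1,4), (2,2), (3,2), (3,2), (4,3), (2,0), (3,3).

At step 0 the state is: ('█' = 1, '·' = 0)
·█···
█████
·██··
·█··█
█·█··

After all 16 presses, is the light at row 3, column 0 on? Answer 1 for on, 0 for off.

gen 0: ·█···
█████
·██··
·█··█
█·█··
gen 1: ·█···
███·█
·█·██
·█·██
█·█··
gen 2: ·██··
█··██
·████
·█·██
█·█··
gen 3: █····
██·██
·████
·█·██
█·█··
gen 4: █··█·
███··
·██·█
·█·██
█·█··
gen 5: █··█·
███··
·██·█
██·██
·██··
gen 6: █··█·
·██··
█·█·█
·█·██
·██··
gen 7: █··█·
███··
·██·█
██·██
·██··
gen 8: █···█
███·█
·██·█
██·██
·██··
gen 9: █···█
███·█
·█··█
█·█·█
·█···
gen 10: █····
████·
·█···
█·█·█
·█···
gen 11: █····
██·█·
··██·
█···█
·█···
gen 12: █····
██·█·
···█·
█████
·██··
gen 13: █····
██·█·
··██·
█···█
·█···
gen 14: █····
██·█·
··██·
█··██
·████
gen 15: █····
·█·█·
████·
···██
·████
gen 16: █····
·█·█·
███··
··█··
·██·█

0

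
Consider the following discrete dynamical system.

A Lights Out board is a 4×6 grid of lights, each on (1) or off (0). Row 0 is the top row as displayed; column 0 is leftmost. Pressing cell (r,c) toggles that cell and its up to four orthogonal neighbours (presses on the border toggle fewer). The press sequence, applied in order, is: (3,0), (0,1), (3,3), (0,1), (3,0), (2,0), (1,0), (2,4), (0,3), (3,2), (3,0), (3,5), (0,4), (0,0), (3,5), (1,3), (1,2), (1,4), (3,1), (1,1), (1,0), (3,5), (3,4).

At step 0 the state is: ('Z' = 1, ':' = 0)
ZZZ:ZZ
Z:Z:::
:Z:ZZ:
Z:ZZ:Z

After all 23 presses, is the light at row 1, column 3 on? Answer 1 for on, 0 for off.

0

gen 0: ZZZ:ZZ
Z:Z:::
:Z:ZZ:
Z:ZZ:Z
gen 1: ZZZ:ZZ
Z:Z:::
ZZ:ZZ:
:ZZZ:Z
gen 2: ::::ZZ
ZZZ:::
ZZ:ZZ:
:ZZZ:Z
gen 3: ::::ZZ
ZZZ:::
ZZ::Z:
:Z::ZZ
gen 4: ZZZ:ZZ
Z:Z:::
ZZ::Z:
:Z::ZZ
gen 5: ZZZ:ZZ
Z:Z:::
:Z::Z:
Z:::ZZ
gen 6: ZZZ:ZZ
::Z:::
Z:::Z:
::::ZZ
gen 7: :ZZ:ZZ
ZZZ:::
::::Z:
::::ZZ
gen 8: :ZZ:ZZ
ZZZ:Z:
:::Z:Z
:::::Z
gen 9: :Z:Z:Z
ZZZZZ:
:::Z:Z
:::::Z
gen 10: :Z:Z:Z
ZZZZZ:
::ZZ:Z
:ZZZ:Z
gen 11: :Z:Z:Z
ZZZZZ:
Z:ZZ:Z
Z:ZZ:Z
gen 12: :Z:Z:Z
ZZZZZ:
Z:ZZ::
Z:ZZZ:
gen 13: :Z::Z:
ZZZZ::
Z:ZZ::
Z:ZZZ:
gen 14: Z:::Z:
:ZZZ::
Z:ZZ::
Z:ZZZ:
gen 15: Z:::Z:
:ZZZ::
Z:ZZ:Z
Z:ZZ:Z
gen 16: Z::ZZ:
:Z::Z:
Z:Z::Z
Z:ZZ:Z
gen 17: Z:ZZZ:
::ZZZ:
Z::::Z
Z:ZZ:Z
gen 18: Z:ZZ::
::Z::Z
Z:::ZZ
Z:ZZ:Z
gen 19: Z:ZZ::
::Z::Z
ZZ::ZZ
:Z:Z:Z
gen 20: ZZZZ::
ZZ:::Z
Z:::ZZ
:Z:Z:Z
gen 21: :ZZZ::
:::::Z
::::ZZ
:Z:Z:Z
gen 22: :ZZZ::
:::::Z
::::Z:
:Z:ZZ:
gen 23: :ZZZ::
:::::Z
::::::
:Z:::Z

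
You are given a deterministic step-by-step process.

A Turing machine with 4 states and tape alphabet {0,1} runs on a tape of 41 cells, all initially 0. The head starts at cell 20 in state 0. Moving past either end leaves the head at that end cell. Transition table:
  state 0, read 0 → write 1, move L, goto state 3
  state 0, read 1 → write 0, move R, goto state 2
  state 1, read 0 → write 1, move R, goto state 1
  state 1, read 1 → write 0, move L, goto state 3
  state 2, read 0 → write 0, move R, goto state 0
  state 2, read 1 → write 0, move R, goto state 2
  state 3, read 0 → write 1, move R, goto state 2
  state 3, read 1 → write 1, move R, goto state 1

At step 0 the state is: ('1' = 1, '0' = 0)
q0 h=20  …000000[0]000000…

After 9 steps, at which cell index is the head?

23

gen 0: q0 h=20  …000000[0]000000…
gen 1: q3 h=19  …000000[0]100000…
gen 2: q2 h=20  …000001[1]000000…
gen 3: q2 h=21  …000010[0]000000…
gen 4: q0 h=22  …000100[0]000000…
gen 5: q3 h=21  …000010[0]100000…
gen 6: q2 h=22  …000101[1]000000…
gen 7: q2 h=23  …001010[0]000000…
gen 8: q0 h=24  …010100[0]000000…
gen 9: q3 h=23  …001010[0]100000…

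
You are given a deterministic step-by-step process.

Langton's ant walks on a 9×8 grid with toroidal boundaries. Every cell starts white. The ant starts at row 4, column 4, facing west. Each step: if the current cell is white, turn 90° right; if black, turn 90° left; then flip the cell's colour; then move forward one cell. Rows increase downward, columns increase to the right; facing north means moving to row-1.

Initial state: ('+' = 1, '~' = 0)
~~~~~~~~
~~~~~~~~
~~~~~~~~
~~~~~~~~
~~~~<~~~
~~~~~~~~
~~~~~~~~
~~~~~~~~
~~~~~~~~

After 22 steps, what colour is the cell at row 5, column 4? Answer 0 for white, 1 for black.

0

[0] ~~~~~~~~
~~~~~~~~
~~~~~~~~
~~~~~~~~
~~~~<~~~
~~~~~~~~
~~~~~~~~
~~~~~~~~
~~~~~~~~
[1] ~~~~~~~~
~~~~~~~~
~~~~~~~~
~~~~^~~~
~~~~+~~~
~~~~~~~~
~~~~~~~~
~~~~~~~~
~~~~~~~~
[2] ~~~~~~~~
~~~~~~~~
~~~~~~~~
~~~~+>~~
~~~~+~~~
~~~~~~~~
~~~~~~~~
~~~~~~~~
~~~~~~~~
[3] ~~~~~~~~
~~~~~~~~
~~~~~~~~
~~~~++~~
~~~~+v~~
~~~~~~~~
~~~~~~~~
~~~~~~~~
~~~~~~~~
[4] ~~~~~~~~
~~~~~~~~
~~~~~~~~
~~~~++~~
~~~~<+~~
~~~~~~~~
~~~~~~~~
~~~~~~~~
~~~~~~~~
[5] ~~~~~~~~
~~~~~~~~
~~~~~~~~
~~~~++~~
~~~~~+~~
~~~~v~~~
~~~~~~~~
~~~~~~~~
~~~~~~~~
[6] ~~~~~~~~
~~~~~~~~
~~~~~~~~
~~~~++~~
~~~~~+~~
~~~<+~~~
~~~~~~~~
~~~~~~~~
~~~~~~~~
[7] ~~~~~~~~
~~~~~~~~
~~~~~~~~
~~~~++~~
~~~^~+~~
~~~++~~~
~~~~~~~~
~~~~~~~~
~~~~~~~~
[8] ~~~~~~~~
~~~~~~~~
~~~~~~~~
~~~~++~~
~~~+>+~~
~~~++~~~
~~~~~~~~
~~~~~~~~
~~~~~~~~
[9] ~~~~~~~~
~~~~~~~~
~~~~~~~~
~~~~++~~
~~~+++~~
~~~+v~~~
~~~~~~~~
~~~~~~~~
~~~~~~~~
[10] ~~~~~~~~
~~~~~~~~
~~~~~~~~
~~~~++~~
~~~+++~~
~~~+~>~~
~~~~~~~~
~~~~~~~~
~~~~~~~~
[11] ~~~~~~~~
~~~~~~~~
~~~~~~~~
~~~~++~~
~~~+++~~
~~~+~+~~
~~~~~v~~
~~~~~~~~
~~~~~~~~
[12] ~~~~~~~~
~~~~~~~~
~~~~~~~~
~~~~++~~
~~~+++~~
~~~+~+~~
~~~~<+~~
~~~~~~~~
~~~~~~~~
[13] ~~~~~~~~
~~~~~~~~
~~~~~~~~
~~~~++~~
~~~+++~~
~~~+^+~~
~~~~++~~
~~~~~~~~
~~~~~~~~
[14] ~~~~~~~~
~~~~~~~~
~~~~~~~~
~~~~++~~
~~~+++~~
~~~++>~~
~~~~++~~
~~~~~~~~
~~~~~~~~
[15] ~~~~~~~~
~~~~~~~~
~~~~~~~~
~~~~++~~
~~~++^~~
~~~++~~~
~~~~++~~
~~~~~~~~
~~~~~~~~
[16] ~~~~~~~~
~~~~~~~~
~~~~~~~~
~~~~++~~
~~~+<~~~
~~~++~~~
~~~~++~~
~~~~~~~~
~~~~~~~~
[17] ~~~~~~~~
~~~~~~~~
~~~~~~~~
~~~~++~~
~~~+~~~~
~~~+v~~~
~~~~++~~
~~~~~~~~
~~~~~~~~
[18] ~~~~~~~~
~~~~~~~~
~~~~~~~~
~~~~++~~
~~~+~~~~
~~~+~>~~
~~~~++~~
~~~~~~~~
~~~~~~~~
[19] ~~~~~~~~
~~~~~~~~
~~~~~~~~
~~~~++~~
~~~+~~~~
~~~+~+~~
~~~~+v~~
~~~~~~~~
~~~~~~~~
[20] ~~~~~~~~
~~~~~~~~
~~~~~~~~
~~~~++~~
~~~+~~~~
~~~+~+~~
~~~~+~>~
~~~~~~~~
~~~~~~~~
[21] ~~~~~~~~
~~~~~~~~
~~~~~~~~
~~~~++~~
~~~+~~~~
~~~+~+~~
~~~~+~+~
~~~~~~v~
~~~~~~~~
[22] ~~~~~~~~
~~~~~~~~
~~~~~~~~
~~~~++~~
~~~+~~~~
~~~+~+~~
~~~~+~+~
~~~~~<+~
~~~~~~~~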